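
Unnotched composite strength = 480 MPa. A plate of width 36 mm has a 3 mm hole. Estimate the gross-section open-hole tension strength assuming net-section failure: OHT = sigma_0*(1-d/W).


OHT = sigma_0*(1-d/W) = 480*(1-3/36) = 440.0 MPa

440.0 MPa


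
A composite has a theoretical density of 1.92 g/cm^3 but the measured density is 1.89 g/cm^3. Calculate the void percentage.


Void% = (rho_theo - rho_actual)/rho_theo * 100 = (1.92 - 1.89)/1.92 * 100 = 1.56%

1.56%


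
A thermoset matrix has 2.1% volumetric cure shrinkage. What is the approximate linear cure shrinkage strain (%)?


Linear shrinkage ≈ vol_shrink/3 = 2.1/3 = 0.7%

0.7%


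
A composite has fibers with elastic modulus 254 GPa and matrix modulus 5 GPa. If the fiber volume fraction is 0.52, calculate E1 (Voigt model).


E1 = Ef*Vf + Em*(1-Vf) = 254*0.52 + 5*0.48 = 134.48 GPa

134.48 GPa


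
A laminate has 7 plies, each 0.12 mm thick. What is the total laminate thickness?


h = n * t_ply = 7 * 0.12 = 0.84 mm

0.84 mm


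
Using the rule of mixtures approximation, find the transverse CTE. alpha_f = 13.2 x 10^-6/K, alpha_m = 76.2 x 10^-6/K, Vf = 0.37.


alpha_2 = alpha_f*Vf + alpha_m*(1-Vf) = 13.2*0.37 + 76.2*0.63 = 52.9 x 10^-6/K

52.9 x 10^-6/K


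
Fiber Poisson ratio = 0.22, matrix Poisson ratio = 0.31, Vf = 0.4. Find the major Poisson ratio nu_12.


nu_12 = nu_f*Vf + nu_m*(1-Vf) = 0.22*0.4 + 0.31*0.6 = 0.274

0.274


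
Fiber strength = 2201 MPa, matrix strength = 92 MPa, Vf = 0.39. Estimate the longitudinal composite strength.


sigma_1 = sigma_f*Vf + sigma_m*(1-Vf) = 2201*0.39 + 92*0.61 = 914.5 MPa

914.5 MPa


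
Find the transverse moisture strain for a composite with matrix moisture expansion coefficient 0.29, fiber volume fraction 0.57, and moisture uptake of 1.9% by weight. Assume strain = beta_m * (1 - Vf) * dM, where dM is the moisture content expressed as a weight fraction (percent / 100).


dM = 1.9/100 = 0.019
strain = beta_m * (1-Vf) * dM = 0.29 * 0.43 * 0.019 = 0.0023693

0.0023693


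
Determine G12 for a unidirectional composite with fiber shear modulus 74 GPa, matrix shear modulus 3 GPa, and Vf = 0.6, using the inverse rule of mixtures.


1/G12 = Vf/Gf + (1-Vf)/Gm = 0.6/74 + 0.4/3
G12 = 7.07 GPa

7.07 GPa


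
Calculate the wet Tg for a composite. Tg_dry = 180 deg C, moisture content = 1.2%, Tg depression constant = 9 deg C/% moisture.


Tg_wet = Tg_dry - k*moisture = 180 - 9*1.2 = 169.2 deg C

169.2 deg C


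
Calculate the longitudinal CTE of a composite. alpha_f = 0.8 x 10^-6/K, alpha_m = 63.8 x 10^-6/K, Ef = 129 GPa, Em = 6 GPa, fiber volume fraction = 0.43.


E1 = Ef*Vf + Em*(1-Vf) = 58.89
alpha_1 = (alpha_f*Ef*Vf + alpha_m*Em*(1-Vf))/E1 = 4.46 x 10^-6/K

4.46 x 10^-6/K


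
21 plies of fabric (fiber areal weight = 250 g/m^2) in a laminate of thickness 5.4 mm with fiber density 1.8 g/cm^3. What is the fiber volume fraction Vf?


Vf = n * FAW / (rho_f * h * 1000) = 21 * 250 / (1.8 * 5.4 * 1000) = 0.5401

0.5401


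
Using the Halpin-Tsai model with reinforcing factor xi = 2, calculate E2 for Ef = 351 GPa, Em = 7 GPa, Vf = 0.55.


eta = (Ef/Em - 1)/(Ef/Em + xi) = (50.1429 - 1)/(50.1429 + 2) = 0.9425
E2 = Em*(1+xi*eta*Vf)/(1-eta*Vf) = 29.6 GPa

29.6 GPa


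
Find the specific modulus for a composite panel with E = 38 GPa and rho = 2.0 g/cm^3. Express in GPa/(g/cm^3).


Specific stiffness = E/rho = 38/2.0 = 19.0 GPa/(g/cm^3)

19.0 GPa/(g/cm^3)


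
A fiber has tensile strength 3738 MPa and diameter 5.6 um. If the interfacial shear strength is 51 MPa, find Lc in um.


Lc = sigma_f * d / (2 * tau_i) = 3738 * 5.6 / (2 * 51) = 205.2 um

205.2 um


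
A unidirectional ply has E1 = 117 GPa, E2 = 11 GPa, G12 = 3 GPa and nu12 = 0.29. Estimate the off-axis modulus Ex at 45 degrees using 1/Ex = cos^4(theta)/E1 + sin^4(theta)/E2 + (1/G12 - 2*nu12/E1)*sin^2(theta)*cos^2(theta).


cos^4(45) = 0.25, sin^4(45) = 0.25, sin^2(45)*cos^2(45) = 0.25
1/G12 - 2*nu12/E1 = 1/3 - 2*0.29/117 = 0.328376 GPa^-1
1/Ex = 0.25/117 + 0.25/11 + 0.328376*0.25 = 0.106958 GPa^-1
Ex = 9.35 GPa

9.35 GPa


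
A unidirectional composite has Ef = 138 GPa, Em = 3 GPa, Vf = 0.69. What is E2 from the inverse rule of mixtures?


1/E2 = Vf/Ef + (1-Vf)/Em = 0.69/138 + 0.31/3
E2 = 9.23 GPa

9.23 GPa


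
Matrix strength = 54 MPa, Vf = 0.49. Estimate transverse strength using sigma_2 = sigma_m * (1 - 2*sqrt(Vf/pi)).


factor = 1 - 2*sqrt(0.49/pi) = 0.2101
sigma_2 = 54 * 0.2101 = 11.35 MPa

11.35 MPa


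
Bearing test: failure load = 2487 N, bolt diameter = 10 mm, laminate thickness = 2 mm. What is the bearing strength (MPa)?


sigma_br = F/(d*h) = 2487/(10*2) = 124.4 MPa

124.4 MPa


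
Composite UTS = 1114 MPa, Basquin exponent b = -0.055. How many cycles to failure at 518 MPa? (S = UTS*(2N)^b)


N = 0.5 * (S/UTS)^(1/b) = 0.5 * (518/1114)^(1/-0.055) = 556457.9966 cycles

556457.9966 cycles


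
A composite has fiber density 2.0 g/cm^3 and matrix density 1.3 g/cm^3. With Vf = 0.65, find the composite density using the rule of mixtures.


rho_c = rho_f*Vf + rho_m*(1-Vf) = 2.0*0.65 + 1.3*0.35 = 1.755 g/cm^3

1.755 g/cm^3


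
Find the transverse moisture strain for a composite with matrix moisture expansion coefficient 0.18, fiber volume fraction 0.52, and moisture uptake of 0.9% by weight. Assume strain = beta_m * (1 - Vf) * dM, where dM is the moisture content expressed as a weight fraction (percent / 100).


dM = 0.9/100 = 0.009
strain = beta_m * (1-Vf) * dM = 0.18 * 0.48 * 0.009 = 0.0007776

0.0007776


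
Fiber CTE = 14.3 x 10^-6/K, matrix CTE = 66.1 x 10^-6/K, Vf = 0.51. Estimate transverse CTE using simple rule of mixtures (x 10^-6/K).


alpha_2 = alpha_f*Vf + alpha_m*(1-Vf) = 14.3*0.51 + 66.1*0.49 = 39.7 x 10^-6/K

39.7 x 10^-6/K


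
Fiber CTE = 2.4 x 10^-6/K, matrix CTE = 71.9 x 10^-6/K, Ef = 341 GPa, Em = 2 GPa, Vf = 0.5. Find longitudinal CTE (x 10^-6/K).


E1 = Ef*Vf + Em*(1-Vf) = 171.5
alpha_1 = (alpha_f*Ef*Vf + alpha_m*Em*(1-Vf))/E1 = 2.81 x 10^-6/K

2.81 x 10^-6/K


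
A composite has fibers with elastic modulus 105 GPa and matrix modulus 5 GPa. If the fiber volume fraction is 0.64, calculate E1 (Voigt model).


E1 = Ef*Vf + Em*(1-Vf) = 105*0.64 + 5*0.36 = 69.0 GPa

69.0 GPa


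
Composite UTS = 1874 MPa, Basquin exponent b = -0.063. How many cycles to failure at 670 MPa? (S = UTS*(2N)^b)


N = 0.5 * (S/UTS)^(1/b) = 0.5 * (670/1874)^(1/-0.063) = 6.1569e+06 cycles

6.1569e+06 cycles


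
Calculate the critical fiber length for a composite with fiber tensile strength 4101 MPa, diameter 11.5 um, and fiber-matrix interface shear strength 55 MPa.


Lc = sigma_f * d / (2 * tau_i) = 4101 * 11.5 / (2 * 55) = 428.7 um

428.7 um


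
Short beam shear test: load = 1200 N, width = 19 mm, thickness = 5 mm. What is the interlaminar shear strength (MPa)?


ILSS = 3F/(4bh) = 3*1200/(4*19*5) = 9.47 MPa

9.47 MPa


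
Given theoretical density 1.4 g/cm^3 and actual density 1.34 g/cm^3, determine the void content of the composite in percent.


Void% = (rho_theo - rho_actual)/rho_theo * 100 = (1.4 - 1.34)/1.4 * 100 = 4.29%

4.29%


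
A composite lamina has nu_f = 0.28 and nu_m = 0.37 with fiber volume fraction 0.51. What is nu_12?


nu_12 = nu_f*Vf + nu_m*(1-Vf) = 0.28*0.51 + 0.37*0.49 = 0.3241

0.3241


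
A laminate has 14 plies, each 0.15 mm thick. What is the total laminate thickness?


h = n * t_ply = 14 * 0.15 = 2.1 mm

2.1 mm


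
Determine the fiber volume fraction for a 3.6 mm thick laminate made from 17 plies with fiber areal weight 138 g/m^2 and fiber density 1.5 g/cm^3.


Vf = n * FAW / (rho_f * h * 1000) = 17 * 138 / (1.5 * 3.6 * 1000) = 0.4344

0.4344


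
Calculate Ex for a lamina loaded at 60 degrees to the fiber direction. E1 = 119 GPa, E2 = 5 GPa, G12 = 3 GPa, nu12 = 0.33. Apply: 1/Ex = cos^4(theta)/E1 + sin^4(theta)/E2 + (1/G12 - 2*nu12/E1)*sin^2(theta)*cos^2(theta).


cos^4(60) = 0.0625, sin^4(60) = 0.5625, sin^2(60)*cos^2(60) = 0.1875
1/G12 - 2*nu12/E1 = 1/3 - 2*0.33/119 = 0.327787 GPa^-1
1/Ex = 0.0625/119 + 0.5625/5 + 0.327787*0.1875 = 0.1744853 GPa^-1
Ex = 5.73 GPa

5.73 GPa


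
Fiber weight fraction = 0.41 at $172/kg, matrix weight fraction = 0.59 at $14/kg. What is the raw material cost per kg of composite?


Cost = cost_f*Wf + cost_m*Wm = 172*0.41 + 14*0.59 = $78.78/kg

$78.78/kg


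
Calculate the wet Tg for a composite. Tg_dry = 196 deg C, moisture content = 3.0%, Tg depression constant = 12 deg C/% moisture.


Tg_wet = Tg_dry - k*moisture = 196 - 12*3.0 = 160.0 deg C

160.0 deg C


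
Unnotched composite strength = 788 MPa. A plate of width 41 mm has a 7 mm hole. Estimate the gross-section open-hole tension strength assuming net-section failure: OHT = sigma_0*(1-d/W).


OHT = sigma_0*(1-d/W) = 788*(1-7/41) = 653.5 MPa

653.5 MPa


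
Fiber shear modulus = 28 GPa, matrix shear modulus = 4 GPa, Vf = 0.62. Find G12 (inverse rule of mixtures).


1/G12 = Vf/Gf + (1-Vf)/Gm = 0.62/28 + 0.38/4
G12 = 8.54 GPa

8.54 GPa


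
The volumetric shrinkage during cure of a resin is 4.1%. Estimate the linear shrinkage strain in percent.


Linear shrinkage ≈ vol_shrink/3 = 4.1/3 = 1.367%

1.367%


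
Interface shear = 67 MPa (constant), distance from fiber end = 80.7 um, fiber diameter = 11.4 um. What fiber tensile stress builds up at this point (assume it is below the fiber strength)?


Force balance: sigma_f * (pi*d^2/4) = tau * (pi*d) * x  ->  sigma_f = 4 * tau * x / d
sigma_f = 4 * 67 * 80.7 / 11.4 = 1897.2 MPa

1897.2 MPa


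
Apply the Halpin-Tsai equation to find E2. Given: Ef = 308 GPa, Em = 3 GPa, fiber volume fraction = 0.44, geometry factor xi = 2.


eta = (Ef/Em - 1)/(Ef/Em + xi) = (102.6667 - 1)/(102.6667 + 2) = 0.9713
E2 = Em*(1+xi*eta*Vf)/(1-eta*Vf) = 9.72 GPa

9.72 GPa


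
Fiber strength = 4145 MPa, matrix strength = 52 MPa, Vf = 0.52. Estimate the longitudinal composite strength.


sigma_1 = sigma_f*Vf + sigma_m*(1-Vf) = 4145*0.52 + 52*0.48 = 2180.4 MPa

2180.4 MPa


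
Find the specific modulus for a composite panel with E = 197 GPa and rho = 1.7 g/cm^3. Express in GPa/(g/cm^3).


Specific stiffness = E/rho = 197/1.7 = 115.9 GPa/(g/cm^3)

115.9 GPa/(g/cm^3)


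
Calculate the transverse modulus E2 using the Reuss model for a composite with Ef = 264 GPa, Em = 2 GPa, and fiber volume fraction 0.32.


1/E2 = Vf/Ef + (1-Vf)/Em = 0.32/264 + 0.68/2
E2 = 2.93 GPa

2.93 GPa


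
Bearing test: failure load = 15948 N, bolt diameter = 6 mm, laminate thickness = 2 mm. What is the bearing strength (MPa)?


sigma_br = F/(d*h) = 15948/(6*2) = 1329.0 MPa

1329.0 MPa


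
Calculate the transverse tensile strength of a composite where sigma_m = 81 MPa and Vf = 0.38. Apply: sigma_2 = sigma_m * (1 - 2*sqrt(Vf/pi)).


factor = 1 - 2*sqrt(0.38/pi) = 0.3044
sigma_2 = 81 * 0.3044 = 24.66 MPa

24.66 MPa


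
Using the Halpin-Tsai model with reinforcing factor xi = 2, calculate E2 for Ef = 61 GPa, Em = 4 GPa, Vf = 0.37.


eta = (Ef/Em - 1)/(Ef/Em + xi) = (15.25 - 1)/(15.25 + 2) = 0.8261
E2 = Em*(1+xi*eta*Vf)/(1-eta*Vf) = 9.28 GPa

9.28 GPa


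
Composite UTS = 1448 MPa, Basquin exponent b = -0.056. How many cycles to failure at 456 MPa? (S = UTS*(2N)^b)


N = 0.5 * (S/UTS)^(1/b) = 0.5 * (456/1448)^(1/-0.056) = 4.5683e+08 cycles

4.5683e+08 cycles


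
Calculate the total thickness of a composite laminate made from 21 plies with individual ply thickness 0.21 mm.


h = n * t_ply = 21 * 0.21 = 4.41 mm

4.41 mm


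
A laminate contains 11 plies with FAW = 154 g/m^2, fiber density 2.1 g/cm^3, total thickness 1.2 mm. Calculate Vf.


Vf = n * FAW / (rho_f * h * 1000) = 11 * 154 / (2.1 * 1.2 * 1000) = 0.6722

0.6722


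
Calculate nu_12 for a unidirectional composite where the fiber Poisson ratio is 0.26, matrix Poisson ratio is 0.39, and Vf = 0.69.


nu_12 = nu_f*Vf + nu_m*(1-Vf) = 0.26*0.69 + 0.39*0.31 = 0.3003

0.3003


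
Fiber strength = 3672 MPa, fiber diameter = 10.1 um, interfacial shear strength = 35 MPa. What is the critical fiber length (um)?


Lc = sigma_f * d / (2 * tau_i) = 3672 * 10.1 / (2 * 35) = 529.8 um

529.8 um


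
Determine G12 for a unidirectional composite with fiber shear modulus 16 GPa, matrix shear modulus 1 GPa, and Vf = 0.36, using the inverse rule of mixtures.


1/G12 = Vf/Gf + (1-Vf)/Gm = 0.36/16 + 0.64/1
G12 = 1.51 GPa

1.51 GPa


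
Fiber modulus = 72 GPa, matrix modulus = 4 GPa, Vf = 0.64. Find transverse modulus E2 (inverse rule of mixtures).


1/E2 = Vf/Ef + (1-Vf)/Em = 0.64/72 + 0.36/4
E2 = 10.11 GPa

10.11 GPa


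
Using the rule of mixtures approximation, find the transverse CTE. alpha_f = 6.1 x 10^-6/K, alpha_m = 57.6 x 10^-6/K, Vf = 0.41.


alpha_2 = alpha_f*Vf + alpha_m*(1-Vf) = 6.1*0.41 + 57.6*0.59 = 36.5 x 10^-6/K

36.5 x 10^-6/K


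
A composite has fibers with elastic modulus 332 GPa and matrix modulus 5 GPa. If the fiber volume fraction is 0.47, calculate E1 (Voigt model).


E1 = Ef*Vf + Em*(1-Vf) = 332*0.47 + 5*0.53 = 158.69 GPa

158.69 GPa


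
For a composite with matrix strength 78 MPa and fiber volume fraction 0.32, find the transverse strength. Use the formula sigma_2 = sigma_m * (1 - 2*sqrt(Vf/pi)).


factor = 1 - 2*sqrt(0.32/pi) = 0.3617
sigma_2 = 78 * 0.3617 = 28.21 MPa

28.21 MPa


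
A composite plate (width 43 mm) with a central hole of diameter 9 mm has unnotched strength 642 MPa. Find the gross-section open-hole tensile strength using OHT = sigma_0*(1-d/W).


OHT = sigma_0*(1-d/W) = 642*(1-9/43) = 507.6 MPa

507.6 MPa


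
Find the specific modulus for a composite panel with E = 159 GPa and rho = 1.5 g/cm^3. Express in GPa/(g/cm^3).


Specific stiffness = E/rho = 159/1.5 = 106.0 GPa/(g/cm^3)

106.0 GPa/(g/cm^3)


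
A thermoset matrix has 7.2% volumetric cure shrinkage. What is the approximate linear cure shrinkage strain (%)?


Linear shrinkage ≈ vol_shrink/3 = 7.2/3 = 2.4%

2.4%


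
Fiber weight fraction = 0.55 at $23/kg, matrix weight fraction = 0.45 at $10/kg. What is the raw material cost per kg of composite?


Cost = cost_f*Wf + cost_m*Wm = 23*0.55 + 10*0.45 = $17.15/kg

$17.15/kg


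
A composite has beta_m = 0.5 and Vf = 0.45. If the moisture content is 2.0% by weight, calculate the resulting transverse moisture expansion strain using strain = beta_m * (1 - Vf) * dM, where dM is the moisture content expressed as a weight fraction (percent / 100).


dM = 2.0/100 = 0.02
strain = beta_m * (1-Vf) * dM = 0.5 * 0.55 * 0.02 = 0.0055

0.0055


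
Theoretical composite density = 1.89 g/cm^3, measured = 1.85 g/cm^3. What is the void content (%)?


Void% = (rho_theo - rho_actual)/rho_theo * 100 = (1.89 - 1.85)/1.89 * 100 = 2.12%

2.12%


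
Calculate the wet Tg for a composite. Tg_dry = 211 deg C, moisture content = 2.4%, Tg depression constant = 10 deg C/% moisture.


Tg_wet = Tg_dry - k*moisture = 211 - 10*2.4 = 187.0 deg C

187.0 deg C


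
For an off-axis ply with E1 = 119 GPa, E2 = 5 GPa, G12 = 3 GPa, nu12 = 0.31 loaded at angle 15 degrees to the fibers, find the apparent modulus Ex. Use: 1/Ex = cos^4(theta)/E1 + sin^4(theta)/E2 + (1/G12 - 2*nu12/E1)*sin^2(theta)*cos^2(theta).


cos^4(15) = 0.870513, sin^4(15) = 0.004487, sin^2(15)*cos^2(15) = 0.0625
1/G12 - 2*nu12/E1 = 1/3 - 2*0.31/119 = 0.328123 GPa^-1
1/Ex = 0.870513/119 + 0.004487/5 + 0.328123*0.0625 = 0.0287204 GPa^-1
Ex = 34.82 GPa

34.82 GPa


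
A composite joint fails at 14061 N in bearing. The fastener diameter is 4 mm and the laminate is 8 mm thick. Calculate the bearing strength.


sigma_br = F/(d*h) = 14061/(4*8) = 439.4 MPa

439.4 MPa


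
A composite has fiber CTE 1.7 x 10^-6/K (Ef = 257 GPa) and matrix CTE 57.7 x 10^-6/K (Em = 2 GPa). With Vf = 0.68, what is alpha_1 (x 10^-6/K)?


E1 = Ef*Vf + Em*(1-Vf) = 175.4
alpha_1 = (alpha_f*Ef*Vf + alpha_m*Em*(1-Vf))/E1 = 1.9 x 10^-6/K

1.9 x 10^-6/K


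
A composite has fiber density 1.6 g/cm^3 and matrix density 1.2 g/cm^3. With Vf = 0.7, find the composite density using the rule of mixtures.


rho_c = rho_f*Vf + rho_m*(1-Vf) = 1.6*0.7 + 1.2*0.3 = 1.48 g/cm^3

1.48 g/cm^3


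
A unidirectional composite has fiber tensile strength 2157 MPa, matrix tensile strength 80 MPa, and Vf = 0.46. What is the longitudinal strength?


sigma_1 = sigma_f*Vf + sigma_m*(1-Vf) = 2157*0.46 + 80*0.54 = 1035.4 MPa

1035.4 MPa


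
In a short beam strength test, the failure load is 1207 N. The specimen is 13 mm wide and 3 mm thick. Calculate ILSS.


ILSS = 3F/(4bh) = 3*1207/(4*13*3) = 23.21 MPa

23.21 MPa


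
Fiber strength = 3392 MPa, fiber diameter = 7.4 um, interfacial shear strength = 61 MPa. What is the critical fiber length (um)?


Lc = sigma_f * d / (2 * tau_i) = 3392 * 7.4 / (2 * 61) = 205.7 um

205.7 um


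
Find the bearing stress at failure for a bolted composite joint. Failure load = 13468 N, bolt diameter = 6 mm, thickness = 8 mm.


sigma_br = F/(d*h) = 13468/(6*8) = 280.6 MPa

280.6 MPa


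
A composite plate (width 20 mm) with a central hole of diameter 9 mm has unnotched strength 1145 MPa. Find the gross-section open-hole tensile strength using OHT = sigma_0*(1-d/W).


OHT = sigma_0*(1-d/W) = 1145*(1-9/20) = 629.8 MPa

629.8 MPa


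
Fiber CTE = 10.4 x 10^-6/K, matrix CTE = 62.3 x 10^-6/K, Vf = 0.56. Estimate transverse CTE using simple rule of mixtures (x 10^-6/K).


alpha_2 = alpha_f*Vf + alpha_m*(1-Vf) = 10.4*0.56 + 62.3*0.44 = 33.2 x 10^-6/K

33.2 x 10^-6/K


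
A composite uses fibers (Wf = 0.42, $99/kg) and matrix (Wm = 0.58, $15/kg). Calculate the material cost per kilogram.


Cost = cost_f*Wf + cost_m*Wm = 99*0.42 + 15*0.58 = $50.28/kg

$50.28/kg


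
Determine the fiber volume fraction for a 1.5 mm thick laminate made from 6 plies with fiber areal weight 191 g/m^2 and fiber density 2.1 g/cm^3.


Vf = n * FAW / (rho_f * h * 1000) = 6 * 191 / (2.1 * 1.5 * 1000) = 0.3638

0.3638


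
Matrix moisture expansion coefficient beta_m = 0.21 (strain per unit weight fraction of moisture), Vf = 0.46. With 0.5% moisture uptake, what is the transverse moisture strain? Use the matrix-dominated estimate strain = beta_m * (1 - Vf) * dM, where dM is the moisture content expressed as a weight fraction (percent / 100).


dM = 0.5/100 = 0.005
strain = beta_m * (1-Vf) * dM = 0.21 * 0.54 * 0.005 = 0.000567

0.000567


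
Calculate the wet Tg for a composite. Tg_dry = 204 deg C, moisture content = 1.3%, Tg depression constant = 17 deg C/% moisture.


Tg_wet = Tg_dry - k*moisture = 204 - 17*1.3 = 181.9 deg C

181.9 deg C


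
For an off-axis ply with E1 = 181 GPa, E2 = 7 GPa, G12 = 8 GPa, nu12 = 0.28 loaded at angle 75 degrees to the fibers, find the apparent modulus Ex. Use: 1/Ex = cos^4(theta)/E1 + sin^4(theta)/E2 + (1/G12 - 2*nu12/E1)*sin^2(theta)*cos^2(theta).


cos^4(75) = 0.004487, sin^4(75) = 0.870513, sin^2(75)*cos^2(75) = 0.0625
1/G12 - 2*nu12/E1 = 1/8 - 2*0.28/181 = 0.121906 GPa^-1
1/Ex = 0.004487/181 + 0.870513/7 + 0.121906*0.0625 = 0.1320029 GPa^-1
Ex = 7.58 GPa

7.58 GPa


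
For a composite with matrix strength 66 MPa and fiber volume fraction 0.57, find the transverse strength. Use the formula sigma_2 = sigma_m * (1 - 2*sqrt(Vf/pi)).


factor = 1 - 2*sqrt(0.57/pi) = 0.1481
sigma_2 = 66 * 0.1481 = 9.77 MPa

9.77 MPa


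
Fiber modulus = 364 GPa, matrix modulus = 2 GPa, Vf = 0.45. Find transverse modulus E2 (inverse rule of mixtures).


1/E2 = Vf/Ef + (1-Vf)/Em = 0.45/364 + 0.55/2
E2 = 3.62 GPa

3.62 GPa


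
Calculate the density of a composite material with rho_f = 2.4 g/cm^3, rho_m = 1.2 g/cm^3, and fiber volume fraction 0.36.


rho_c = rho_f*Vf + rho_m*(1-Vf) = 2.4*0.36 + 1.2*0.64 = 1.632 g/cm^3

1.632 g/cm^3


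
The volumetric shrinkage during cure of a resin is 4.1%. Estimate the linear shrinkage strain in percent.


Linear shrinkage ≈ vol_shrink/3 = 4.1/3 = 1.367%

1.367%


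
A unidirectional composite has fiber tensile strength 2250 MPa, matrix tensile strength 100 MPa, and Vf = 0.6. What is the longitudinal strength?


sigma_1 = sigma_f*Vf + sigma_m*(1-Vf) = 2250*0.6 + 100*0.4 = 1390.0 MPa

1390.0 MPa


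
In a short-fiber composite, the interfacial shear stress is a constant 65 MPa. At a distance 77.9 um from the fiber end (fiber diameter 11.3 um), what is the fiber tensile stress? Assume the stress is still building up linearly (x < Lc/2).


Force balance: sigma_f * (pi*d^2/4) = tau * (pi*d) * x  ->  sigma_f = 4 * tau * x / d
sigma_f = 4 * 65 * 77.9 / 11.3 = 1792.4 MPa

1792.4 MPa


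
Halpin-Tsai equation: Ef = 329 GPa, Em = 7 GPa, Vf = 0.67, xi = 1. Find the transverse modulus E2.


eta = (Ef/Em - 1)/(Ef/Em + xi) = (47.0 - 1)/(47.0 + 1) = 0.9583
E2 = Em*(1+xi*eta*Vf)/(1-eta*Vf) = 32.12 GPa

32.12 GPa


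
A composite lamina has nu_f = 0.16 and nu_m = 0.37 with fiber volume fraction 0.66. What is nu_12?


nu_12 = nu_f*Vf + nu_m*(1-Vf) = 0.16*0.66 + 0.37*0.34 = 0.2314

0.2314


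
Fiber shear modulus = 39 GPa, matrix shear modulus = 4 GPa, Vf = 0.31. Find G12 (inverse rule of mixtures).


1/G12 = Vf/Gf + (1-Vf)/Gm = 0.31/39 + 0.69/4
G12 = 5.54 GPa

5.54 GPa


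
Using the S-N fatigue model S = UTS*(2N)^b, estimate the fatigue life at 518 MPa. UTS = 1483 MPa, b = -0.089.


N = 0.5 * (S/UTS)^(1/b) = 0.5 * (518/1483)^(1/-0.089) = 67870.6902 cycles

67870.6902 cycles


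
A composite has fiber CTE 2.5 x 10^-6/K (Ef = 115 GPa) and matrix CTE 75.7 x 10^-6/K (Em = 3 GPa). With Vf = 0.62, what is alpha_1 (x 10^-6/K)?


E1 = Ef*Vf + Em*(1-Vf) = 72.44
alpha_1 = (alpha_f*Ef*Vf + alpha_m*Em*(1-Vf))/E1 = 3.65 x 10^-6/K

3.65 x 10^-6/K


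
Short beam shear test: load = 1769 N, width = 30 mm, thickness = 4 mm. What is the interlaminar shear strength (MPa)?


ILSS = 3F/(4bh) = 3*1769/(4*30*4) = 11.06 MPa

11.06 MPa


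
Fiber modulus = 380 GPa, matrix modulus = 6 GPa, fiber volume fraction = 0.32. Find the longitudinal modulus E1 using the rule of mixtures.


E1 = Ef*Vf + Em*(1-Vf) = 380*0.32 + 6*0.68 = 125.68 GPa

125.68 GPa


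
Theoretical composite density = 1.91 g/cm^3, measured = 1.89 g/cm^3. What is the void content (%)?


Void% = (rho_theo - rho_actual)/rho_theo * 100 = (1.91 - 1.89)/1.91 * 100 = 1.05%

1.05%


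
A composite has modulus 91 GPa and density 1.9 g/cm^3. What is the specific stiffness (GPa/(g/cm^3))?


Specific stiffness = E/rho = 91/1.9 = 47.9 GPa/(g/cm^3)

47.9 GPa/(g/cm^3)


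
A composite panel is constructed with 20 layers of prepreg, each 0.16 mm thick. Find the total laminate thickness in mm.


h = n * t_ply = 20 * 0.16 = 3.2 mm

3.2 mm


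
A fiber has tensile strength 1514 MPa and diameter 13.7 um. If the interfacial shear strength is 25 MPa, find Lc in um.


Lc = sigma_f * d / (2 * tau_i) = 1514 * 13.7 / (2 * 25) = 414.8 um

414.8 um


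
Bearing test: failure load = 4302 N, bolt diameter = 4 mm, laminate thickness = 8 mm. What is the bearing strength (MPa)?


sigma_br = F/(d*h) = 4302/(4*8) = 134.4 MPa

134.4 MPa


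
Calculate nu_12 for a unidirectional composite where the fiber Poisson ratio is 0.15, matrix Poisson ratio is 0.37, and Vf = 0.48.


nu_12 = nu_f*Vf + nu_m*(1-Vf) = 0.15*0.48 + 0.37*0.52 = 0.2644

0.2644


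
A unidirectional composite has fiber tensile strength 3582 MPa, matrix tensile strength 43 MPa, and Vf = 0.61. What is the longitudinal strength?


sigma_1 = sigma_f*Vf + sigma_m*(1-Vf) = 3582*0.61 + 43*0.39 = 2201.8 MPa

2201.8 MPa


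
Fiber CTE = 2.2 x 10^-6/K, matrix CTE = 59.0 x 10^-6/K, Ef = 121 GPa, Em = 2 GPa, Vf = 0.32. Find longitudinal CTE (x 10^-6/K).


E1 = Ef*Vf + Em*(1-Vf) = 40.08
alpha_1 = (alpha_f*Ef*Vf + alpha_m*Em*(1-Vf))/E1 = 4.13 x 10^-6/K

4.13 x 10^-6/K


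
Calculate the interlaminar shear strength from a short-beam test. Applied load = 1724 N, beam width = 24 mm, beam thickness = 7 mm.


ILSS = 3F/(4bh) = 3*1724/(4*24*7) = 7.7 MPa

7.7 MPa


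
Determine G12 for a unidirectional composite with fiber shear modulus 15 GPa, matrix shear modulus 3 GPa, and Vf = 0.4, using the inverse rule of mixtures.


1/G12 = Vf/Gf + (1-Vf)/Gm = 0.4/15 + 0.6/3
G12 = 4.41 GPa

4.41 GPa


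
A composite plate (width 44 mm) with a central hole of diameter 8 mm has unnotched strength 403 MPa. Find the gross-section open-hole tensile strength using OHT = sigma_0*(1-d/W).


OHT = sigma_0*(1-d/W) = 403*(1-8/44) = 329.7 MPa

329.7 MPa


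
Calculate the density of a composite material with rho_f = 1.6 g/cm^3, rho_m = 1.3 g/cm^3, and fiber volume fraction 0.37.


rho_c = rho_f*Vf + rho_m*(1-Vf) = 1.6*0.37 + 1.3*0.63 = 1.411 g/cm^3

1.411 g/cm^3


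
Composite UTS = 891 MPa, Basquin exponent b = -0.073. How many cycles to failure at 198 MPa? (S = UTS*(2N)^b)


N = 0.5 * (S/UTS)^(1/b) = 0.5 * (198/891)^(1/-0.073) = 4.4370e+08 cycles

4.4370e+08 cycles


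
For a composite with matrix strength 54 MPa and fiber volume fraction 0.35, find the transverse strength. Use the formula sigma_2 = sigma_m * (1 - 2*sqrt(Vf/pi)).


factor = 1 - 2*sqrt(0.35/pi) = 0.3324
sigma_2 = 54 * 0.3324 = 17.95 MPa

17.95 MPa


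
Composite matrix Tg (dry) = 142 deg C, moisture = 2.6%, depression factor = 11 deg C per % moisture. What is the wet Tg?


Tg_wet = Tg_dry - k*moisture = 142 - 11*2.6 = 113.4 deg C

113.4 deg C


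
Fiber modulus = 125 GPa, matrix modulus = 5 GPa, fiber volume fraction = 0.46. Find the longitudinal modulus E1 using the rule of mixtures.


E1 = Ef*Vf + Em*(1-Vf) = 125*0.46 + 5*0.54 = 60.2 GPa

60.2 GPa


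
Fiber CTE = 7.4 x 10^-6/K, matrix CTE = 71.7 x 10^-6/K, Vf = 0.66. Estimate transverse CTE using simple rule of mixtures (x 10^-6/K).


alpha_2 = alpha_f*Vf + alpha_m*(1-Vf) = 7.4*0.66 + 71.7*0.34 = 29.3 x 10^-6/K

29.3 x 10^-6/K


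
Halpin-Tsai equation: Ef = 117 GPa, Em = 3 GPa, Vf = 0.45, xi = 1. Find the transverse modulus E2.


eta = (Ef/Em - 1)/(Ef/Em + xi) = (39.0 - 1)/(39.0 + 1) = 0.95
E2 = Em*(1+xi*eta*Vf)/(1-eta*Vf) = 7.48 GPa

7.48 GPa


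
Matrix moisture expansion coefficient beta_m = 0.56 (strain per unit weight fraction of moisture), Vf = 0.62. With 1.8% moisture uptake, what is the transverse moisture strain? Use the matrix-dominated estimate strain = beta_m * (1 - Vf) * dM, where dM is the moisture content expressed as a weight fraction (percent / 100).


dM = 1.8/100 = 0.018
strain = beta_m * (1-Vf) * dM = 0.56 * 0.38 * 0.018 = 0.0038304

0.0038304


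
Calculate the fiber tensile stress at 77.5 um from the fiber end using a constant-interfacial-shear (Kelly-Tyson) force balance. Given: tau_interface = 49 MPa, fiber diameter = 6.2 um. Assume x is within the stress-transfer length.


Force balance: sigma_f * (pi*d^2/4) = tau * (pi*d) * x  ->  sigma_f = 4 * tau * x / d
sigma_f = 4 * 49 * 77.5 / 6.2 = 2450.0 MPa

2450.0 MPa


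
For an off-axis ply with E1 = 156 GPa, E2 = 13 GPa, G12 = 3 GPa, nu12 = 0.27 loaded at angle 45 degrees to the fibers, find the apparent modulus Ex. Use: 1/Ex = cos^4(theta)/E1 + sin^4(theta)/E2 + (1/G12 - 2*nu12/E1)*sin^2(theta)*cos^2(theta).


cos^4(45) = 0.25, sin^4(45) = 0.25, sin^2(45)*cos^2(45) = 0.25
1/G12 - 2*nu12/E1 = 1/3 - 2*0.27/156 = 0.329872 GPa^-1
1/Ex = 0.25/156 + 0.25/13 + 0.329872*0.25 = 0.1033013 GPa^-1
Ex = 9.68 GPa

9.68 GPa


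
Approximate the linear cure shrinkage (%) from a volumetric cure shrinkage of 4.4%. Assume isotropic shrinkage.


Linear shrinkage ≈ vol_shrink/3 = 4.4/3 = 1.467%

1.467%


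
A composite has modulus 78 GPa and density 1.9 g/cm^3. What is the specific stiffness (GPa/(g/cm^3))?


Specific stiffness = E/rho = 78/1.9 = 41.1 GPa/(g/cm^3)

41.1 GPa/(g/cm^3)


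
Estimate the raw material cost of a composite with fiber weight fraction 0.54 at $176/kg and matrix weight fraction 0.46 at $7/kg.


Cost = cost_f*Wf + cost_m*Wm = 176*0.54 + 7*0.46 = $98.26/kg

$98.26/kg


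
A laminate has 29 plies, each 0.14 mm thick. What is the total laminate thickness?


h = n * t_ply = 29 * 0.14 = 4.06 mm

4.06 mm


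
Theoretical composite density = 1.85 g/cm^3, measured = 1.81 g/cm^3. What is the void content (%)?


Void% = (rho_theo - rho_actual)/rho_theo * 100 = (1.85 - 1.81)/1.85 * 100 = 2.16%

2.16%


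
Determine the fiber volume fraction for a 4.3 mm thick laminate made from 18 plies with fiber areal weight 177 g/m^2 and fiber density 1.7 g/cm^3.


Vf = n * FAW / (rho_f * h * 1000) = 18 * 177 / (1.7 * 4.3 * 1000) = 0.4358

0.4358


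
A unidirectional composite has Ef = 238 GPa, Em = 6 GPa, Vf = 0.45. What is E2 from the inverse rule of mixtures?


1/E2 = Vf/Ef + (1-Vf)/Em = 0.45/238 + 0.55/6
E2 = 10.69 GPa

10.69 GPa


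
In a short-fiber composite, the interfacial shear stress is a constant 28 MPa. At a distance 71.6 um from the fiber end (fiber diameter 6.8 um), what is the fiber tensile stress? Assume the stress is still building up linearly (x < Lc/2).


Force balance: sigma_f * (pi*d^2/4) = tau * (pi*d) * x  ->  sigma_f = 4 * tau * x / d
sigma_f = 4 * 28 * 71.6 / 6.8 = 1179.3 MPa

1179.3 MPa


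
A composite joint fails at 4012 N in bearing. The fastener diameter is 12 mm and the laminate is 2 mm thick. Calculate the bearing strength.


sigma_br = F/(d*h) = 4012/(12*2) = 167.2 MPa

167.2 MPa


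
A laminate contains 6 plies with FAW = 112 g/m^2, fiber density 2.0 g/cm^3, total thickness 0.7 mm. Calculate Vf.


Vf = n * FAW / (rho_f * h * 1000) = 6 * 112 / (2.0 * 0.7 * 1000) = 0.48

0.48


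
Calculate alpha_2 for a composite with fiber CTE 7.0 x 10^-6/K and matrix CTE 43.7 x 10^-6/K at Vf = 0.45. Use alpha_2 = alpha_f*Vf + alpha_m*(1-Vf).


alpha_2 = alpha_f*Vf + alpha_m*(1-Vf) = 7.0*0.45 + 43.7*0.55 = 27.2 x 10^-6/K

27.2 x 10^-6/K


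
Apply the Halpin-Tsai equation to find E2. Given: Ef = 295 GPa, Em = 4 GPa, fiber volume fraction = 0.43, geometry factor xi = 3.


eta = (Ef/Em - 1)/(Ef/Em + xi) = (73.75 - 1)/(73.75 + 3) = 0.9479
E2 = Em*(1+xi*eta*Vf)/(1-eta*Vf) = 15.01 GPa

15.01 GPa


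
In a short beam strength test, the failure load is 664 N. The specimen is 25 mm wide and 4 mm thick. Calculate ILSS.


ILSS = 3F/(4bh) = 3*664/(4*25*4) = 4.98 MPa

4.98 MPa


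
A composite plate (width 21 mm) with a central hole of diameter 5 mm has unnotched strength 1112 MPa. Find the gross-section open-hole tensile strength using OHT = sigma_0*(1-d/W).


OHT = sigma_0*(1-d/W) = 1112*(1-5/21) = 847.2 MPa

847.2 MPa


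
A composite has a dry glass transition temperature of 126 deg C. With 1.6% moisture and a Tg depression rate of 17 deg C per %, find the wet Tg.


Tg_wet = Tg_dry - k*moisture = 126 - 17*1.6 = 98.8 deg C

98.8 deg C


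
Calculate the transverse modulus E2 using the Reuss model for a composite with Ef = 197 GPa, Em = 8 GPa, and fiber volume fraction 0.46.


1/E2 = Vf/Ef + (1-Vf)/Em = 0.46/197 + 0.54/8
E2 = 14.32 GPa

14.32 GPa


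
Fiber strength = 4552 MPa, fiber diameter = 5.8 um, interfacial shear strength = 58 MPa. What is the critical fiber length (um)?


Lc = sigma_f * d / (2 * tau_i) = 4552 * 5.8 / (2 * 58) = 227.6 um

227.6 um


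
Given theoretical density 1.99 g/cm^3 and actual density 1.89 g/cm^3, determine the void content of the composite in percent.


Void% = (rho_theo - rho_actual)/rho_theo * 100 = (1.99 - 1.89)/1.99 * 100 = 5.03%

5.03%


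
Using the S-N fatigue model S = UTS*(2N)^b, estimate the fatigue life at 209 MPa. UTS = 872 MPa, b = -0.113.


N = 0.5 * (S/UTS)^(1/b) = 0.5 * (209/872)^(1/-0.113) = 154515.3976 cycles

154515.3976 cycles


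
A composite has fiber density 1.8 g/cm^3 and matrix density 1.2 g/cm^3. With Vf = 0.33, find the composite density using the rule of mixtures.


rho_c = rho_f*Vf + rho_m*(1-Vf) = 1.8*0.33 + 1.2*0.67 = 1.398 g/cm^3

1.398 g/cm^3


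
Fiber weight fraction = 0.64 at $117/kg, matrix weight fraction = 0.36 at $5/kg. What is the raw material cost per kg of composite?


Cost = cost_f*Wf + cost_m*Wm = 117*0.64 + 5*0.36 = $76.68/kg

$76.68/kg


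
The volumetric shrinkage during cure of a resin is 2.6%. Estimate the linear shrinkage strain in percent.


Linear shrinkage ≈ vol_shrink/3 = 2.6/3 = 0.867%

0.867%


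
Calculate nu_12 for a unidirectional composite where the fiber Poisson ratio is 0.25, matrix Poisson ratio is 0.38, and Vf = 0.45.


nu_12 = nu_f*Vf + nu_m*(1-Vf) = 0.25*0.45 + 0.38*0.55 = 0.3215

0.3215


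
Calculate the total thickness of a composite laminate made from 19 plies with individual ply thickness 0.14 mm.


h = n * t_ply = 19 * 0.14 = 2.66 mm

2.66 mm


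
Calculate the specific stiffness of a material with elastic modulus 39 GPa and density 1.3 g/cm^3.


Specific stiffness = E/rho = 39/1.3 = 30.0 GPa/(g/cm^3)

30.0 GPa/(g/cm^3)


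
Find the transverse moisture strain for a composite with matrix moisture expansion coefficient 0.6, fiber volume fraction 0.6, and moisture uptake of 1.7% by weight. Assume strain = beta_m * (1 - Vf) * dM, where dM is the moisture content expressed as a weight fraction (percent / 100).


dM = 1.7/100 = 0.017
strain = beta_m * (1-Vf) * dM = 0.6 * 0.4 * 0.017 = 0.00408

0.00408


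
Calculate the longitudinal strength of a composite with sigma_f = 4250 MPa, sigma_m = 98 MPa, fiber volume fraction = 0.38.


sigma_1 = sigma_f*Vf + sigma_m*(1-Vf) = 4250*0.38 + 98*0.62 = 1675.8 MPa

1675.8 MPa


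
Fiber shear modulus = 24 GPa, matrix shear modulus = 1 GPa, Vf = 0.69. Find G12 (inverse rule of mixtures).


1/G12 = Vf/Gf + (1-Vf)/Gm = 0.69/24 + 0.31/1
G12 = 2.95 GPa

2.95 GPa


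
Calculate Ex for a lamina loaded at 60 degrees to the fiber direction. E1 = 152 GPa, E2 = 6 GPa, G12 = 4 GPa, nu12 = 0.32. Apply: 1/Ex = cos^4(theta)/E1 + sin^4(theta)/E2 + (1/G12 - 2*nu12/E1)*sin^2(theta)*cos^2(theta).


cos^4(60) = 0.0625, sin^4(60) = 0.5625, sin^2(60)*cos^2(60) = 0.1875
1/G12 - 2*nu12/E1 = 1/4 - 2*0.32/152 = 0.245789 GPa^-1
1/Ex = 0.0625/152 + 0.5625/6 + 0.245789*0.1875 = 0.1402467 GPa^-1
Ex = 7.13 GPa

7.13 GPa


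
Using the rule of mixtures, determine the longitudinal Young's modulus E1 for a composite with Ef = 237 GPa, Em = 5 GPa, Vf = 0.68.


E1 = Ef*Vf + Em*(1-Vf) = 237*0.68 + 5*0.32 = 162.76 GPa

162.76 GPa


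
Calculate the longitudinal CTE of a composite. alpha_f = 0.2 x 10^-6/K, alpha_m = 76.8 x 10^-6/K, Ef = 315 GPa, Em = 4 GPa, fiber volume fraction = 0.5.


E1 = Ef*Vf + Em*(1-Vf) = 159.5
alpha_1 = (alpha_f*Ef*Vf + alpha_m*Em*(1-Vf))/E1 = 1.16 x 10^-6/K

1.16 x 10^-6/K


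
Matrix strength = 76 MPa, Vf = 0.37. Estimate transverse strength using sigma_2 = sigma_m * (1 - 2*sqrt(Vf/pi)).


factor = 1 - 2*sqrt(0.37/pi) = 0.3136
sigma_2 = 76 * 0.3136 = 23.84 MPa

23.84 MPa


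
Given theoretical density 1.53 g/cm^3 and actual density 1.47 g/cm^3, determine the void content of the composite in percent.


Void% = (rho_theo - rho_actual)/rho_theo * 100 = (1.53 - 1.47)/1.53 * 100 = 3.92%

3.92%


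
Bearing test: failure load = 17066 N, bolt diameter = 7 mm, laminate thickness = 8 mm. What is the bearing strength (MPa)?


sigma_br = F/(d*h) = 17066/(7*8) = 304.8 MPa

304.8 MPa


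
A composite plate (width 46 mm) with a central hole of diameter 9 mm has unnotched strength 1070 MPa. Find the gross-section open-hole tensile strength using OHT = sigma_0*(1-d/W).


OHT = sigma_0*(1-d/W) = 1070*(1-9/46) = 860.7 MPa

860.7 MPa


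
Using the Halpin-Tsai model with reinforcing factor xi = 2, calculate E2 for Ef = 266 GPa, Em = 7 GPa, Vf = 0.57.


eta = (Ef/Em - 1)/(Ef/Em + xi) = (38.0 - 1)/(38.0 + 2) = 0.925
E2 = Em*(1+xi*eta*Vf)/(1-eta*Vf) = 30.42 GPa

30.42 GPa


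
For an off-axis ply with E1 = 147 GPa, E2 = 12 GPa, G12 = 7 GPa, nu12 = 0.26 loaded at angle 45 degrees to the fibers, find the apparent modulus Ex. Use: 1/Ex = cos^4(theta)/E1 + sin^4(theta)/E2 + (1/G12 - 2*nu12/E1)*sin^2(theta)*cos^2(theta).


cos^4(45) = 0.25, sin^4(45) = 0.25, sin^2(45)*cos^2(45) = 0.25
1/G12 - 2*nu12/E1 = 1/7 - 2*0.26/147 = 0.13932 GPa^-1
1/Ex = 0.25/147 + 0.25/12 + 0.13932*0.25 = 0.0573639 GPa^-1
Ex = 17.43 GPa

17.43 GPa


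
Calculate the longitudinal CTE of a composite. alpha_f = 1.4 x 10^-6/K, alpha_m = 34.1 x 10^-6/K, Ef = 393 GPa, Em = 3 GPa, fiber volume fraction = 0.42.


E1 = Ef*Vf + Em*(1-Vf) = 166.8
alpha_1 = (alpha_f*Ef*Vf + alpha_m*Em*(1-Vf))/E1 = 1.74 x 10^-6/K

1.74 x 10^-6/K


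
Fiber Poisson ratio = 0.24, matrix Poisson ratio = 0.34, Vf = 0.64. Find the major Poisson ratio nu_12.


nu_12 = nu_f*Vf + nu_m*(1-Vf) = 0.24*0.64 + 0.34*0.36 = 0.276

0.276


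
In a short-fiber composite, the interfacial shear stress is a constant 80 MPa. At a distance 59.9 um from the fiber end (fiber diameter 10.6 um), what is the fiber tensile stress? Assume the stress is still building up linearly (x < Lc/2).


Force balance: sigma_f * (pi*d^2/4) = tau * (pi*d) * x  ->  sigma_f = 4 * tau * x / d
sigma_f = 4 * 80 * 59.9 / 10.6 = 1808.3 MPa

1808.3 MPa


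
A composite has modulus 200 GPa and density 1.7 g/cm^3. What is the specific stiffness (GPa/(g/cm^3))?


Specific stiffness = E/rho = 200/1.7 = 117.6 GPa/(g/cm^3)

117.6 GPa/(g/cm^3)


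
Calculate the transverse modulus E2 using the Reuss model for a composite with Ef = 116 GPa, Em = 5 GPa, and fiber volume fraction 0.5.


1/E2 = Vf/Ef + (1-Vf)/Em = 0.5/116 + 0.5/5
E2 = 9.59 GPa

9.59 GPa


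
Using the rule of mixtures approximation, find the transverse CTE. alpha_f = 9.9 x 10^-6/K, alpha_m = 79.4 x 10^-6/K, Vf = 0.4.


alpha_2 = alpha_f*Vf + alpha_m*(1-Vf) = 9.9*0.4 + 79.4*0.6 = 51.6 x 10^-6/K

51.6 x 10^-6/K


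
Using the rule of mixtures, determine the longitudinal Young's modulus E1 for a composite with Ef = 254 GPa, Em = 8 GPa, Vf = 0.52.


E1 = Ef*Vf + Em*(1-Vf) = 254*0.52 + 8*0.48 = 135.92 GPa

135.92 GPa


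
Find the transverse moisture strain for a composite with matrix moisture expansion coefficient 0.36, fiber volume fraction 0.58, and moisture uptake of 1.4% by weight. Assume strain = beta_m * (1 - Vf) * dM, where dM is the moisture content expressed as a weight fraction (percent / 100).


dM = 1.4/100 = 0.014
strain = beta_m * (1-Vf) * dM = 0.36 * 0.42 * 0.014 = 0.0021168

0.0021168


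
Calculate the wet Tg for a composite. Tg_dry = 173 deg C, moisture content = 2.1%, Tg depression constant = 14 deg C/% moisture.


Tg_wet = Tg_dry - k*moisture = 173 - 14*2.1 = 143.6 deg C

143.6 deg C


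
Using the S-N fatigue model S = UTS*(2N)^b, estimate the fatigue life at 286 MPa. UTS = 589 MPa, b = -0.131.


N = 0.5 * (S/UTS)^(1/b) = 0.5 * (286/589)^(1/-0.131) = 124.1660 cycles

124.1660 cycles


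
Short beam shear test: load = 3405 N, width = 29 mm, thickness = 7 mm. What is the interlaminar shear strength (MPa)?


ILSS = 3F/(4bh) = 3*3405/(4*29*7) = 12.58 MPa

12.58 MPa


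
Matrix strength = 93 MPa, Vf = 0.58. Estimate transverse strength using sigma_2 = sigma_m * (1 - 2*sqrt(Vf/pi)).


factor = 1 - 2*sqrt(0.58/pi) = 0.1407
sigma_2 = 93 * 0.1407 = 13.08 MPa

13.08 MPa


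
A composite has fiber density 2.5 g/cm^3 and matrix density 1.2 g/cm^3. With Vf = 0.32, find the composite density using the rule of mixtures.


rho_c = rho_f*Vf + rho_m*(1-Vf) = 2.5*0.32 + 1.2*0.68 = 1.616 g/cm^3

1.616 g/cm^3


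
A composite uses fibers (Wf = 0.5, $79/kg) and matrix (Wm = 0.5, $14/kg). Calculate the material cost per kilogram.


Cost = cost_f*Wf + cost_m*Wm = 79*0.5 + 14*0.5 = $46.5/kg

$46.5/kg


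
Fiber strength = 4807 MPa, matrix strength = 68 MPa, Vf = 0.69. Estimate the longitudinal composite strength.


sigma_1 = sigma_f*Vf + sigma_m*(1-Vf) = 4807*0.69 + 68*0.31 = 3337.9 MPa

3337.9 MPa


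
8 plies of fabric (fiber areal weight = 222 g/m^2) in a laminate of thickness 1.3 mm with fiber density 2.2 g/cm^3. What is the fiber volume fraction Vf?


Vf = n * FAW / (rho_f * h * 1000) = 8 * 222 / (2.2 * 1.3 * 1000) = 0.621

0.621
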